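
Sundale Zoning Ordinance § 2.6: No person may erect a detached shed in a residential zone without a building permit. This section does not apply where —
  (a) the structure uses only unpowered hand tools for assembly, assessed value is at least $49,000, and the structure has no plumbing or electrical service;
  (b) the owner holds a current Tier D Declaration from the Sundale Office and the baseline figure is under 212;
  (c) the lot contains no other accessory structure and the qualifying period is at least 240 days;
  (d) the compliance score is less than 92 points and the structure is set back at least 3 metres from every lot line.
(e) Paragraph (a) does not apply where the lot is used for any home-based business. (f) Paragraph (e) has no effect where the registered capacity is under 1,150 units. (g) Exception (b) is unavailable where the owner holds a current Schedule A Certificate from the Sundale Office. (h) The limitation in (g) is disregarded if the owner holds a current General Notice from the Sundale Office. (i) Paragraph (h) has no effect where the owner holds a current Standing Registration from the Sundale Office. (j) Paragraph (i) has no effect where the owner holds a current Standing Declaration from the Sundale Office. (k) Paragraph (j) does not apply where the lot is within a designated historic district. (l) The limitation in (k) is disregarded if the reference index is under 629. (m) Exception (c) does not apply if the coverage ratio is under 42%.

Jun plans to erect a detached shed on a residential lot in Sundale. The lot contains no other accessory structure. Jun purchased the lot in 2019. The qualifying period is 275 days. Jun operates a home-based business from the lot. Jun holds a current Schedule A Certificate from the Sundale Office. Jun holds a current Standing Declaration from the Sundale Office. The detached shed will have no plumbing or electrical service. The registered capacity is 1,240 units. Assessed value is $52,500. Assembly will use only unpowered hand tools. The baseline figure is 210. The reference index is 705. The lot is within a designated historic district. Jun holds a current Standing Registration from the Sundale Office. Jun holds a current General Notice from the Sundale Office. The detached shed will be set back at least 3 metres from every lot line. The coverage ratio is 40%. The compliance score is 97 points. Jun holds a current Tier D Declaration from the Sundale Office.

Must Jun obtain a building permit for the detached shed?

Exception (a): assembly uses only hand tools; assessed value is $52,500, meeting the $49,000 threshold; there is no plumbing or electrical service — every condition holds. Turning to paragraphs (e)–(f): (e) applies — a home-based business operates on the lot. (f), which would lift (e), is not engaged — the registered capacity is 1,240 units, not under 1,150 units. Exception (a) does not apply.
Exception (b): a current Tier D Declaration is held; the baseline figure is 210, under the 212 limit — every condition holds. But: (g) operates against (b): a current Schedule A Certificate is held. (h) applies (a current General Notice is held), but is overridden by (i): (i) operates against (h): a current Standing Registration is held. (j) operates (a current Standing Declaration is held), but yields to (k): (k) is engaged — the lot is in a historic district. (l) is inapplicable (the reference index is 705, not under 629), so (k) stands. So (b) is unavailable.
Exception (c) is satisfied on its face — the lot has no other accessory structure; the qualifying period is 275 days, meeting the 240 days threshold. However, paragraph (m) must be considered: (m) operates against (c): the coverage ratio is 40%, under the 42% limit. (c) is therefore removed.
Exception (d) requires that the compliance score is less than 92 points; but the compliance score is 97 points, not less than 92 points, so (d) is unavailable.
No exception applies. The general rule governs.

Yes — Jun must obtain a building permit.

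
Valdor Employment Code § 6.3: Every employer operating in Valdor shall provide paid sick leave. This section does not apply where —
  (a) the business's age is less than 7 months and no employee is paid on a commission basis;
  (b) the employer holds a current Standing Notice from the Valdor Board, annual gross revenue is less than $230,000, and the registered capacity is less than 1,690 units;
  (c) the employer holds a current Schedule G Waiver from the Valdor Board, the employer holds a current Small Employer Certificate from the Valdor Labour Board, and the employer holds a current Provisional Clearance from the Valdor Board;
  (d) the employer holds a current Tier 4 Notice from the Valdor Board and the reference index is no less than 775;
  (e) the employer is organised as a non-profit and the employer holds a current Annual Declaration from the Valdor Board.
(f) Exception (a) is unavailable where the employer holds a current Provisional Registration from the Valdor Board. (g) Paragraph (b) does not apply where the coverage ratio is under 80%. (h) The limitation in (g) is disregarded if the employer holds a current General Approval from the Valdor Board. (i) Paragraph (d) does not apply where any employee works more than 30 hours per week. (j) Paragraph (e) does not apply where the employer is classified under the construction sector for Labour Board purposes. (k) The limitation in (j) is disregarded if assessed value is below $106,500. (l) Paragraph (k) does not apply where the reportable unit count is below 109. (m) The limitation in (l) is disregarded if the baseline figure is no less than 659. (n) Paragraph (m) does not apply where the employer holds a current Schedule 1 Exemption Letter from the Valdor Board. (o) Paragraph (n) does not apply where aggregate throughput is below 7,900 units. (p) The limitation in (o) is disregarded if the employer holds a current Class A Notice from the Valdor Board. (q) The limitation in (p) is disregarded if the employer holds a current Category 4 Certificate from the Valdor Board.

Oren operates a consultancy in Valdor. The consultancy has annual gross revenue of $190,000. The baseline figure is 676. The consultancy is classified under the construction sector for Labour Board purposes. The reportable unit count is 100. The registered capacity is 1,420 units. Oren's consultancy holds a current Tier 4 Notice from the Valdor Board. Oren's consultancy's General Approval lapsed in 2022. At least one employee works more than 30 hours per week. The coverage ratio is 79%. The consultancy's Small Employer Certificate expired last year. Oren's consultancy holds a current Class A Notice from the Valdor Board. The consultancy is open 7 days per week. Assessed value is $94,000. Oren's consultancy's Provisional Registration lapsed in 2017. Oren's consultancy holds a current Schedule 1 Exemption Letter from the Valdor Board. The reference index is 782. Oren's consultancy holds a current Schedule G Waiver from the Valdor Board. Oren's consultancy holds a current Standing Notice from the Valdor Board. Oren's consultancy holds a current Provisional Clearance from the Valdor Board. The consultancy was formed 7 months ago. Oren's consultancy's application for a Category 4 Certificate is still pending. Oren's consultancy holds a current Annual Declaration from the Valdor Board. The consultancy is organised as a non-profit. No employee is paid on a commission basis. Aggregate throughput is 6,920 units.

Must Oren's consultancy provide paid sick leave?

Exception (a) requires that the business's age is less than 7 months; but the business's age is 7 months, not less than 7 months, so (a) is unavailable.
Exception (b) is satisfied on its face — a current Standing Notice is held; annual gross revenue is $190,000, less than the $230,000 limit; the registered capacity is 1,420 units, less than the 1,690 units limit. Turning to paragraphs (g)–(h): (g) operates against (b): the coverage ratio is 79%, under the 80% limit. (h), which would lift (g), is inapplicable — the General Approval is not current. So (b) is unavailable.
Exception (c) does not apply: the Small Employer Certificate has expired.
All of (d)'s requirements are met (a current Tier 4 Notice is held; the reference index is 782, meeting the 775 threshold). But applying paragraph (i): (i) operates against (d): at least one employee exceeds 30 hours/week. Exception (d) does not apply.
Exception (e): the employer is a non-profit; a current Annual Declaration is held — every condition holds. However, paragraphs (j)–(q) must be considered: (j) operates against (e): the consultancy is classified under the construction sector. (k) would limit (j) — assessed value is $94,000, below the $106,500 limit — but (l) sets (k) aside: (l) operates — the reportable unit count is 100, below the 109 limit. (m) would limit (l) — the baseline figure is 676, meeting the 659 threshold — but (n) sets (m) aside: (n) is engaged — a current Schedule 1 Exemption Letter is held. (o) would limit (n) — aggregate throughput is 6,920 units, below the 7,900 units limit — but (p) sets (o) aside: (p) applies — a current Class A Notice is held. (q) does not operate here (the Category 4 Certificate is not current), so (p) stands. (e) is therefore removed.
No exception displaces § 6.3.

Yes — Oren's consultancy must provide paid sick leave.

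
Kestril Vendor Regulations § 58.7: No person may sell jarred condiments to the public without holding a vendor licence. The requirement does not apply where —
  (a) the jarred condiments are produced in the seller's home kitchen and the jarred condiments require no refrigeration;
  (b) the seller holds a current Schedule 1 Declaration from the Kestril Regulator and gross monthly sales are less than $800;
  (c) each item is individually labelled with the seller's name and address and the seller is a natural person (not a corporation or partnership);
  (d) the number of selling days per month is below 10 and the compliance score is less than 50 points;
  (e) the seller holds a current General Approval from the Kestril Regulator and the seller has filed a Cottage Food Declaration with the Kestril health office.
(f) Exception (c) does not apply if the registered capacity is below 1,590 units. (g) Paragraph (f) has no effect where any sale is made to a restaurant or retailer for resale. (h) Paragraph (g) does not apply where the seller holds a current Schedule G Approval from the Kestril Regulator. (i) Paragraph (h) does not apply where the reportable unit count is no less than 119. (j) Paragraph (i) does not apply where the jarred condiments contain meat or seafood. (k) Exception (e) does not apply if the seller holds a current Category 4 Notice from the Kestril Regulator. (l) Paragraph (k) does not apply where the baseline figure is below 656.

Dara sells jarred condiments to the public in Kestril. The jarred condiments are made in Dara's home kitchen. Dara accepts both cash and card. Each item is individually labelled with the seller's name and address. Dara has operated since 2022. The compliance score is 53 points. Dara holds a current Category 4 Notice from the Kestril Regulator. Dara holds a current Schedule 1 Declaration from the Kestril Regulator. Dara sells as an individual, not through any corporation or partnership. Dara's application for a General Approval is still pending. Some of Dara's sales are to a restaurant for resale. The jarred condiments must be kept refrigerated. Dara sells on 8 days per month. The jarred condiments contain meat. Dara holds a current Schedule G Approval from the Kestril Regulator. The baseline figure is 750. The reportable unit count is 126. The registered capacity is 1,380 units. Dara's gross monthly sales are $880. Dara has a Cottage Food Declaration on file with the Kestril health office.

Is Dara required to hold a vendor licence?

Yes — Dara must hold a vendor licence.

Exception (a) requires that the jarred condiments require no refrigeration; but the jarred condiments require refrigeration, so (a) is unavailable.
Exception (b) requires that gross monthly sales are less than $800; but gross monthly sales are $880, not less than $800, so (b) is unavailable.
All of (c)'s requirements are met (items are individually labelled; the seller is a natural person). However, paragraphs (f)–(j) must be considered: (f) operates — the registered capacity is 1,380 units, below the 1,590 units limit. (g) applies (some sales are to a restaurant for resale), but is set aside by (h): (h) operates against (g): a current Schedule G Approval is held. (i) would limit (h) — the reportable unit count is 126, meeting the 119 threshold — but (j) sets (i) aside: (j) operates against (i): the jarred condiments contain meat. (c) is therefore removed.
Exception (d) fails — the compliance score is 53 points, not less than 50 points.
Exception (e) does not apply: the General Approval is not current.
Every exception is unavailable, so the rule governs.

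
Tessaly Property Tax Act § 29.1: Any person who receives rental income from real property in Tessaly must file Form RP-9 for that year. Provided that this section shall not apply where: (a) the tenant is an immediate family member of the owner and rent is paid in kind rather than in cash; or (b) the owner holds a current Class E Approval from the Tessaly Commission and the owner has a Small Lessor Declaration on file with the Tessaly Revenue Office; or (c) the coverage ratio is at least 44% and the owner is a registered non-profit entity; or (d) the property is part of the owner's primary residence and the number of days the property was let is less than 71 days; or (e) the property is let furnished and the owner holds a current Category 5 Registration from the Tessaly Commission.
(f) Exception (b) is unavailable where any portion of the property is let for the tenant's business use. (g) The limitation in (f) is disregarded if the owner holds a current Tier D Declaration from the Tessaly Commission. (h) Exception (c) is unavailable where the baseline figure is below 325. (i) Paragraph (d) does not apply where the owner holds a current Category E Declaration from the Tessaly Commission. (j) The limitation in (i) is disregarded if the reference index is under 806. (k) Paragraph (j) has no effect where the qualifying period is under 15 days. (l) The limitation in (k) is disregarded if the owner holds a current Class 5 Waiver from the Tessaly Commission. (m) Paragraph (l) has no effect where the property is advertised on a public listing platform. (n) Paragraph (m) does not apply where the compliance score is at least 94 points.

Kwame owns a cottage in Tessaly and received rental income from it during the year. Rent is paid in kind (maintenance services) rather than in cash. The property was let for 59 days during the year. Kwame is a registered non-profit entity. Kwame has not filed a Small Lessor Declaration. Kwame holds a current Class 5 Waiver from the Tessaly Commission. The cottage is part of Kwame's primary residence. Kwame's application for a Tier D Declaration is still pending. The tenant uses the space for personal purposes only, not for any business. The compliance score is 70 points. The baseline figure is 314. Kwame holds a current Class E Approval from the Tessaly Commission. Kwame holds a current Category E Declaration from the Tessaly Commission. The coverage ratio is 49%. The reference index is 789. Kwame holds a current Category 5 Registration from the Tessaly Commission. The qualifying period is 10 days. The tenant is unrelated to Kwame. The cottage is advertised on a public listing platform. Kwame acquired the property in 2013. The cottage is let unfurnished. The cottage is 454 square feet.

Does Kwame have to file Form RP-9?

Exception (a) fails — the tenant is unrelated to the owner.
Exception (b) fails — no Small Lessor Declaration is on file.
Exception (c): the coverage ratio is 49%, meeting the 44% threshold; Kwame is a registered non-profit — every condition holds. Turning to paragraph (h): (h) operates against (c): the baseline figure is 314, below the 325 limit. Exception (c) does not apply.
Exception (d): the cottage is part of the primary residence; the number of days the property was let is 59 days, less than the 71 days limit — every condition holds. Turning to paragraphs (i)–(n): (i) is triggered — a current Category E Declaration is held. (j) applies (the reference index is 789, under the 806 limit), but is displaced by (k): (k) operates against (j): the qualifying period is 10 days, under the 15 days limit. (l) operates (a current Class 5 Waiver is held), but is overridden by (m): (m) operates against (l): the property is publicly advertised. (n), which would lift (m), is not triggered — the compliance score is 70 points, short of 94 points. (d) is therefore removed.
Exception (e) does not apply: the property is let unfurnished.
No exception displaces § 29.1.

Yes — Kwame must file Form RP-9.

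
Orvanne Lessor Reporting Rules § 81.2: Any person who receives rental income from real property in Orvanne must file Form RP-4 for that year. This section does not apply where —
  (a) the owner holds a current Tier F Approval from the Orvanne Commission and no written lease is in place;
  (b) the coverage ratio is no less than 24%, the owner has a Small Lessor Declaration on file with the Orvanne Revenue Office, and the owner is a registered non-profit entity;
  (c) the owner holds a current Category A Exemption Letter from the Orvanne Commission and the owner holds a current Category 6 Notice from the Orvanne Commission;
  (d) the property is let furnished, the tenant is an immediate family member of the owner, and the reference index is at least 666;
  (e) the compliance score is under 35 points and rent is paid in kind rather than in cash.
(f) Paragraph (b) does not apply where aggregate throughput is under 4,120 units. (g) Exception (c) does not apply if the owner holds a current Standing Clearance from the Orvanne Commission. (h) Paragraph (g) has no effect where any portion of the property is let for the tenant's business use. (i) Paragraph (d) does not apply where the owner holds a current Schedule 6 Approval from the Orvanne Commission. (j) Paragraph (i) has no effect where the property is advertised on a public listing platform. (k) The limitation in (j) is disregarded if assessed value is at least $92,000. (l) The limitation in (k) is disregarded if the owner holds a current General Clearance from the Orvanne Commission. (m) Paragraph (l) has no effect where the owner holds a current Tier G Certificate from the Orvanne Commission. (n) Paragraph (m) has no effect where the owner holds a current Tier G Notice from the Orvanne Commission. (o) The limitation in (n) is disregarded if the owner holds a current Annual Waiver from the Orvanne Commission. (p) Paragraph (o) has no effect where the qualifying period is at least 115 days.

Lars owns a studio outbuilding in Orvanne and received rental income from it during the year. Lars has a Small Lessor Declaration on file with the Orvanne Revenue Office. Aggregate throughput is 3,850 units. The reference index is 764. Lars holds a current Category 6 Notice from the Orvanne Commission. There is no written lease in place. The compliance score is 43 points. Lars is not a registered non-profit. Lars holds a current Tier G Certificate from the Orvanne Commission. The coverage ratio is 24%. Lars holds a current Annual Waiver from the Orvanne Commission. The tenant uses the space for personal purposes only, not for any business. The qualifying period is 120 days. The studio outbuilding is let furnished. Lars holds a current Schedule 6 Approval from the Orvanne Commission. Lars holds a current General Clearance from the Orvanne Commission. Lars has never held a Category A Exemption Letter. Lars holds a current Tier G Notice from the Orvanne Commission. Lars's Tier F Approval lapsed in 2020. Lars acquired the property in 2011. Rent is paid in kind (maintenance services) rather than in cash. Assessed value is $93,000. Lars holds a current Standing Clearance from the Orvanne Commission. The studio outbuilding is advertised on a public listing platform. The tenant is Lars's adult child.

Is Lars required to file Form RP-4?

No — exception (d) applies; Lars is not required to file Form RP-4.

Exception (a) fails — the Tier F Approval is not current.
Exception (b) requires that the owner is a registered non-profit entity; but Lars is not a registered non-profit, so (b) is unavailable.
Exception (c) does not apply: the Category A Exemption Letter is not current.
Exception (d) is satisfied on its face — the property is let furnished; the tenant is an immediate family member; the reference index is 764, meeting the 666 threshold. Under paragraphs (i)–(p): (i) would limit (d) — a current Schedule 6 Approval is held — but (j) sets (i) aside: (j) operates against (i): the property is publicly advertised. (k) would limit (j) — assessed value is $93,000, meeting the $92,000 threshold — but (l) sets (k) aside: (l) is engaged — a current General Clearance is held. (m) would limit (l) — a current Tier G Certificate is held — but (n) sets (m) aside: (n) operates against (m): a current Tier G Notice is held. (o) is engaged (a current Annual Waiver is held), but is set aside by (p): (p) operates against (o): the qualifying period is 120 days, meeting the 115 days threshold. So (d) applies.
Exception (e) does not apply: the compliance score is 43 points, not under 35 points.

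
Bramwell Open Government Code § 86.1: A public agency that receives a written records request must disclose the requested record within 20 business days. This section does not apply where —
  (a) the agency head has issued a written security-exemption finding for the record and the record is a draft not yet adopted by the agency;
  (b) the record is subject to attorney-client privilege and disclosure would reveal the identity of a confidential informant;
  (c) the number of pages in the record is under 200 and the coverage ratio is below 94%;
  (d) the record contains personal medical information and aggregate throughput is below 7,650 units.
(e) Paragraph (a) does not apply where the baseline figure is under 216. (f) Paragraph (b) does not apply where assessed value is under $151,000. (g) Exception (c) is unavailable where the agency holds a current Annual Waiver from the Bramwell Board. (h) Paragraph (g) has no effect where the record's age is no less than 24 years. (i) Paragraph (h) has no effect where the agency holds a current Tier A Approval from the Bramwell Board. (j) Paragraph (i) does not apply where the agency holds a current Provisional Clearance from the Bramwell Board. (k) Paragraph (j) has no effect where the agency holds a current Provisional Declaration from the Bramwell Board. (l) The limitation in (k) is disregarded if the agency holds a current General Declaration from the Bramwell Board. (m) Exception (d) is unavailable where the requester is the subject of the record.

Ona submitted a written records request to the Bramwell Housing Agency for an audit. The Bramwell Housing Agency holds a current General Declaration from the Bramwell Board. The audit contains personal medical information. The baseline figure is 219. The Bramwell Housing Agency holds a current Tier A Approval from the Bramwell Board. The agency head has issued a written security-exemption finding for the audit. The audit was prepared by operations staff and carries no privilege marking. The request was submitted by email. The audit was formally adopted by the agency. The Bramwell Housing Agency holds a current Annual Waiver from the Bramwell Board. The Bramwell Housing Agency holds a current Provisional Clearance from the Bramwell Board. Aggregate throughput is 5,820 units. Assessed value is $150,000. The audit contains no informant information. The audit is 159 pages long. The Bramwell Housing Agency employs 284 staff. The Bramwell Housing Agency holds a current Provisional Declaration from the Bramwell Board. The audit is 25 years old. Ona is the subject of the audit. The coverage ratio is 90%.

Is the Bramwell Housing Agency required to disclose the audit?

No — exception (c) applies; the Bramwell Housing Agency is not required to disclose the audit.

Exception (a) requires that the record is a draft not yet adopted by the agency; but the audit has been formally adopted, so (a) is unavailable.
Exception (b) does not apply: the audit carries no privilege marking.
All of (c)'s requirements are met (the number of pages in the record is 159, under the 200 limit; the coverage ratio is 90%, below the 94% limit). Considering the limiting provisions: (g) would limit (c) — a current Annual Waiver is held — but (h) sets (g) aside: (h) is triggered — the record's age is 25 years, meeting the 24 years threshold. (i) is engaged (a current Tier A Approval is held), but is overridden by (j): (j) applies — a current Provisional Clearance is held. (k) would limit (j) — a current Provisional Declaration is held — but (l) sets (k) aside: (l) is triggered — a current General Declaration is held. (c) remains available.
All of (d)'s requirements are met (the audit contains personal medical information; aggregate throughput is 5,820 units, below the 7,650 units limit). But: (m) operates against (d): Ona is the subject of the audit. (d) is therefore removed.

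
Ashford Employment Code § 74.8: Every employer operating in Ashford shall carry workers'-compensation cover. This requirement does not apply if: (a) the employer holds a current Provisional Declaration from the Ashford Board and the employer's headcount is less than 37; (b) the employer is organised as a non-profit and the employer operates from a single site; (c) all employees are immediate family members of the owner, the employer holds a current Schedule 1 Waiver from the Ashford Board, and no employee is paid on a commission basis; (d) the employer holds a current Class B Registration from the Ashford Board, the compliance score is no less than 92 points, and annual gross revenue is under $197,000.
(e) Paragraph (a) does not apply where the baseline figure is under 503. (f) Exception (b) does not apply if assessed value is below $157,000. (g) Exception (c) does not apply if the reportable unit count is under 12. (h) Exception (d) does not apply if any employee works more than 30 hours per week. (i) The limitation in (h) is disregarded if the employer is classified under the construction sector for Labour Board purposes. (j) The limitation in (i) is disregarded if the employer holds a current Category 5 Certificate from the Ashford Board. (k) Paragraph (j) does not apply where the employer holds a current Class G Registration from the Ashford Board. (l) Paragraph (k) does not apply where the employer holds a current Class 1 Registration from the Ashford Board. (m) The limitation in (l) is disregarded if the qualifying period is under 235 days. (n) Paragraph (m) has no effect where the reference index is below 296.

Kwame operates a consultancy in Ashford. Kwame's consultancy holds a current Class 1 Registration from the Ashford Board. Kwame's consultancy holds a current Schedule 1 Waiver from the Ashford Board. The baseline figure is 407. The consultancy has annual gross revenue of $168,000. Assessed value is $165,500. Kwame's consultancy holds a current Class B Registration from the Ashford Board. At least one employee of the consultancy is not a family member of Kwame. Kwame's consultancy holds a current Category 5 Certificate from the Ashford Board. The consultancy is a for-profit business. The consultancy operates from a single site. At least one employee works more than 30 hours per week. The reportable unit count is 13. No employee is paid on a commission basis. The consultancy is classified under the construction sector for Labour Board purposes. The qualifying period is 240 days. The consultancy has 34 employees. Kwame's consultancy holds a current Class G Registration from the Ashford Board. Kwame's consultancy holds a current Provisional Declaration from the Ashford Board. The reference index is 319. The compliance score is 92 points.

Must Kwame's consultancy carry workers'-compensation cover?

Exception (a)'s conditions are all satisfied: a current Provisional Declaration is held; the employer's headcount is 34, less than the 37 limit. But: (e) operates against (a): the baseline figure is 407, under the 503 limit. Exception (a) does not apply.
Exception (b) requires that the employer is organised as a non-profit; but the employer is for-profit, so (b) is unavailable.
Exception (c) fails — at least one employee is not a family member.
All of (d)'s requirements are met (a current Class B Registration is held; the compliance score is 92 points, meeting the 92 points threshold; annual gross revenue is $168,000, under the $197,000 limit). But: (h) applies — at least one employee exceeds 30 hours/week. (i) operates (the consultancy is classified under the construction sector), but is itself disapplied by (j): (j) operates against (i): a current Category 5 Certificate is held. (k) operates (a current Class G Registration is held), but yields to (l): (l) operates against (k): a current Class 1 Registration is held. (m), which would lift (l), is not engaged — the qualifying period is 240 days, not under 235 days. Exception (d) does not apply.
None of the exceptions is available; § 74.8 applies in full.

Yes — Kwame's consultancy must carry workers'-compensation cover.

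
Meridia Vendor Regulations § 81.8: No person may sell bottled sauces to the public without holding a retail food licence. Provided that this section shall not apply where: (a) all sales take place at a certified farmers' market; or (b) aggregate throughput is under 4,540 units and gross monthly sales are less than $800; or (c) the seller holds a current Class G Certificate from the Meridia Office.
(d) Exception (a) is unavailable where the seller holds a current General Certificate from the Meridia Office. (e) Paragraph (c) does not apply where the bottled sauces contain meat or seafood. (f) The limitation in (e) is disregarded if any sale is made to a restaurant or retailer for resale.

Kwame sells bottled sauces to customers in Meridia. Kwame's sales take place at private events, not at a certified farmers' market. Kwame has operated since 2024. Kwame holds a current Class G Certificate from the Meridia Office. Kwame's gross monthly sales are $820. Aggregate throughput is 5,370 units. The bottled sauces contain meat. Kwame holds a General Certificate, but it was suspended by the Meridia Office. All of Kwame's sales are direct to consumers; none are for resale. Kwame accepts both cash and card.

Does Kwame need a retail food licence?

Yes — Kwame must hold a retail food licence.

Exception (a) fails — sales are at private events, not a certified farmers' market.
Exception (b) does not apply: aggregate throughput is 5,370 units, not under 4,540 units.
Exception (c)'s conditions are all satisfied: a current Class G Certificate is held. However, paragraphs (e)–(f) must be considered: (e) operates against (c): the bottled sauces contain meat. (f), which would lift (e), is not triggered — no sales are for resale. So (c) is unavailable.
No exception is made out. Kwame falls within the general rule.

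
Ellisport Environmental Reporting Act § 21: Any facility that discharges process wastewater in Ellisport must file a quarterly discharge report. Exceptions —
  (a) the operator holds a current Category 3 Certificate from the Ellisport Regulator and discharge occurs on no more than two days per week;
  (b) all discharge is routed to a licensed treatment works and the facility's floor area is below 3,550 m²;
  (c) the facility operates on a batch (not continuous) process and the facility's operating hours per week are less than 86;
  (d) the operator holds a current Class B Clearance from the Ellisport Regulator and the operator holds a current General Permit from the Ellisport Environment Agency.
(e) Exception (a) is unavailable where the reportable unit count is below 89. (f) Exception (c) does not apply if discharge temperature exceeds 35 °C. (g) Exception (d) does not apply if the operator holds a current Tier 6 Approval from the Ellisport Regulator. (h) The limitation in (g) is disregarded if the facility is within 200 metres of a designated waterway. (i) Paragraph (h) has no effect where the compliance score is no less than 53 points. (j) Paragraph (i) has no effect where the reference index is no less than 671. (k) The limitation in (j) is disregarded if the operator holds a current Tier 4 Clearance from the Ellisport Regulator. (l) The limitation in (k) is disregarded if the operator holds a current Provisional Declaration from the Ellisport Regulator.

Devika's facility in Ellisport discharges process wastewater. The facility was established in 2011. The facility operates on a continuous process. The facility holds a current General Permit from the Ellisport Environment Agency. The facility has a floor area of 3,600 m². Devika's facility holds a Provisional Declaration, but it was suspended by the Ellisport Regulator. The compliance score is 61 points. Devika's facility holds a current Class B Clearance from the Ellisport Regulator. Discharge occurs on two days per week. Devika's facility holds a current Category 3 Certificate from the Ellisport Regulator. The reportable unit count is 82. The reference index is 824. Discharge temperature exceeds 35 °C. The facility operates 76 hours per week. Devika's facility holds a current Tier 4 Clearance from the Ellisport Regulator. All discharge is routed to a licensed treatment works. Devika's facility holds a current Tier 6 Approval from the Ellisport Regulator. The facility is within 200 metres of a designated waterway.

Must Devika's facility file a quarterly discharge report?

Exception (a)'s conditions are all satisfied: a current Category 3 Certificate is held; discharge occurs on no more than two days per week. But applying paragraph (e): (e) operates against (a): the reportable unit count is 82, below the 89 limit. So (a) is unavailable.
Exception (b) fails — the facility's floor area is 3,600 m², not below 3,550 m².
Exception (c) fails — the facility operates on a continuous process.
Exception (d): a current Class B Clearance is held; a current General Permit is held — every condition holds. Turning to paragraphs (g)–(l): (g) operates against (d): a current Tier 6 Approval is held. (h) would limit (g) — the facility is within 200 m of a designated waterway — but (i) sets (h) aside: (i) operates against (h): the compliance score is 61 points, meeting the 53 points threshold. (j) is triggered (the reference index is 824, meeting the 671 threshold), but is displaced by (k): (k) operates against (j): a current Tier 4 Clearance is held. (l), which would lift (k), is not triggered — the Provisional Declaration is not current. (d) is therefore removed.
No exception applies. The general rule governs.

Yes — Devika's facility must file a quarterly discharge report.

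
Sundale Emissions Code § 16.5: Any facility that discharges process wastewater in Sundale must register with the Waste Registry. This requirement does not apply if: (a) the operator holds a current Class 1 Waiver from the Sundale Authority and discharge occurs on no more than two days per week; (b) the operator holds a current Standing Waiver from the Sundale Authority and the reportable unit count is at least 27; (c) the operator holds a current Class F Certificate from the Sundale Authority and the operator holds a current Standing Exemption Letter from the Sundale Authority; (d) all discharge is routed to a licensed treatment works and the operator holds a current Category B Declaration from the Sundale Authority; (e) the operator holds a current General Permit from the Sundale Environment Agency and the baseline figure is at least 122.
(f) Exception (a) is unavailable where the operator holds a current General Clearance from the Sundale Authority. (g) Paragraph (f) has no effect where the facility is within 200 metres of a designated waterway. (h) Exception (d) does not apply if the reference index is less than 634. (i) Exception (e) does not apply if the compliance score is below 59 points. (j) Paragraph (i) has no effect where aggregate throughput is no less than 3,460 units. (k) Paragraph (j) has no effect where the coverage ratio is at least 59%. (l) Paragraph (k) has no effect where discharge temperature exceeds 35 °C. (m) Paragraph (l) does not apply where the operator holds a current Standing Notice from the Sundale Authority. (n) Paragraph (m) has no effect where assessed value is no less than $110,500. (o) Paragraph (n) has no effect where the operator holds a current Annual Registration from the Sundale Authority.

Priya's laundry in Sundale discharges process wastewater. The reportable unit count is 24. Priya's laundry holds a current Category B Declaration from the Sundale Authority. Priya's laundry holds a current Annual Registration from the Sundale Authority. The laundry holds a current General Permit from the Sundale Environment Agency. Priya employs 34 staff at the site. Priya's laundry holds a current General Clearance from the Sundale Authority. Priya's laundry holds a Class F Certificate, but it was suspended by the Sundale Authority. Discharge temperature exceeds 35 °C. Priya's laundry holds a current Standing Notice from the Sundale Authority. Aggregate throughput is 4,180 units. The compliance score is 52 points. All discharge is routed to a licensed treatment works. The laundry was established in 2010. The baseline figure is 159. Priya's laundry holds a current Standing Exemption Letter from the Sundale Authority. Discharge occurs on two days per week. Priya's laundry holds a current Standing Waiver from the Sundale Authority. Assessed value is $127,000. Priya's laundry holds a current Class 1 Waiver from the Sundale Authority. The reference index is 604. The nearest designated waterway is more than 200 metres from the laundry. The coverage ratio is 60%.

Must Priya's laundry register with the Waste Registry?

Exception (a)'s conditions are all satisfied: a current Class 1 Waiver is held; discharge occurs on no more than two days per week. However, paragraphs (f)–(g) must be considered: (f) operates against (a): a current General Clearance is held. (g), which would lift (f), does not operate here — the laundry is more than 200 m from any designated waterway. (a) is therefore removed.
Exception (b) does not apply: the reportable unit count is 24, short of 27.
Exception (c) requires that the operator holds a current Class F Certificate from the Sundale Authority; but the Class F Certificate is not current, so (c) is unavailable.
Exception (d) is satisfied on its face — discharge is routed to a licensed treatment works; a current Category B Declaration is held. Turning to paragraph (h): (h) operates against (d): the reference index is 604, less than the 634 limit. Exception (d) does not apply.
Exception (e): a current General Permit is held; the baseline figure is 159, meeting the 122 threshold — every condition holds. However, paragraphs (i)–(o) must be considered: (i) operates — the compliance score is 52 points, below the 59 points limit. (j) would limit (i) — aggregate throughput is 4,180 units, meeting the 3,460 units threshold — but (k) sets (j) aside: (k) operates against (j): the coverage ratio is 60%, meeting the 59% threshold. (l) is triggered (discharge temperature exceeds 35 °C), but is displaced by (m): (m) operates against (l): a current Standing Notice is held. (n) would limit (m) — assessed value is $127,000, meeting the $110,500 threshold — but (o) sets (n) aside: (o) operates against (n): a current Annual Registration is held. So (e) is unavailable.
None of the exceptions is available; § 16.5 applies in full.

Yes — Priya's laundry must register with the Waste Registry.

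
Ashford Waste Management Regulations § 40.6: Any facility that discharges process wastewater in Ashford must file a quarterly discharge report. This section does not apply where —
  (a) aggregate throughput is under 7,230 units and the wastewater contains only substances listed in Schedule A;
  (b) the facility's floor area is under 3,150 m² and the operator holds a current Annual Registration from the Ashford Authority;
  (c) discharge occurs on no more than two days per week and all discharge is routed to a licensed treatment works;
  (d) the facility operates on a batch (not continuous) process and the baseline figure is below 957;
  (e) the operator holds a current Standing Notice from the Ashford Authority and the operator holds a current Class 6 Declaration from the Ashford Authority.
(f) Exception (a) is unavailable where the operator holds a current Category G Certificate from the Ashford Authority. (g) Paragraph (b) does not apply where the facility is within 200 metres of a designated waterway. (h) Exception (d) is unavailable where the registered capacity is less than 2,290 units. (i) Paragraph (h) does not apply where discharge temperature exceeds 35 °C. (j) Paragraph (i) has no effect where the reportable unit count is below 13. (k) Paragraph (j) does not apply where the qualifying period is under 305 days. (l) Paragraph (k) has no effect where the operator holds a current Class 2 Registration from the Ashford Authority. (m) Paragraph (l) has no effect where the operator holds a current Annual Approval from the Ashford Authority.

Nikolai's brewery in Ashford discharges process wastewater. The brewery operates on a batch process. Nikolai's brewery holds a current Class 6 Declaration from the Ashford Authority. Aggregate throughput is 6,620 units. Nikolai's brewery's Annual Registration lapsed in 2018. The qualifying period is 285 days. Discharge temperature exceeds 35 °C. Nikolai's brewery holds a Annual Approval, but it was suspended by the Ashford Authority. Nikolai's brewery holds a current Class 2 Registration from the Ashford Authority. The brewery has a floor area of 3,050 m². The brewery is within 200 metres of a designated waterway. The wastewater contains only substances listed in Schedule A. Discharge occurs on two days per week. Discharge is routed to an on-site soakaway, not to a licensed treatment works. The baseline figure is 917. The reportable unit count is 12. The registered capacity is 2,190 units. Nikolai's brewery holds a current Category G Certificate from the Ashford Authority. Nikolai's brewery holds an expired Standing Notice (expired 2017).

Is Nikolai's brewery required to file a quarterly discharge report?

Exception (a): aggregate throughput is 6,620 units, under the 7,230 units limit; the wastewater is Schedule-A-only — every condition holds. Turning to paragraph (f): (f) is triggered — a current Category G Certificate is held. Exception (a) does not apply.
Exception (b) fails — the Annual Registration is not current.
Exception (c) requires that all discharge is routed to a licensed treatment works; but discharge is not routed to a licensed treatment works, so (c) is unavailable.
All of (d)'s requirements are met (the facility operates on a batch process; the baseline figure is 917, below the 957 limit). But: (h) operates against (d): the registered capacity is 2,190 units, less than the 2,290 units limit. (i) operates (discharge temperature exceeds 35 °C), but is itself disapplied by (j): (j) is triggered — the reportable unit count is 12, below the 13 limit. (k) is triggered (the qualifying period is 285 days, under the 305 days limit), but is set aside by (l): (l) operates against (k): a current Class 2 Registration is held. (m) is not triggered (the Annual Approval is not current), so (l) stands. (d) is therefore removed.
Exception (e) fails — there is no Standing Notice in force.
No exception applies. The general rule governs.

Yes — Nikolai's brewery must file a quarterly discharge report.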